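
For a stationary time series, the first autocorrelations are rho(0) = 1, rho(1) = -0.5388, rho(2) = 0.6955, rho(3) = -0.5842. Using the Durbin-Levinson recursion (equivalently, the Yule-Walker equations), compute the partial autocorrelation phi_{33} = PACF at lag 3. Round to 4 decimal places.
\phi_{33} = -0.2421

The PACF at lag k is phi_{kk}, the last component of the solution
to the Yule-Walker system G_k phi = r_k where
  (G_k)_{ij} = rho(|i - j|), (r_k)_i = rho(i), i,j = 1..k.
Equivalently, Durbin-Levinson gives phi_{kk} iteratively:
  phi_{11} = rho(1)
  phi_{kk} = [rho(k) - sum_{j=1..k-1} phi_{k-1,j} rho(k-j)]
            / [1 - sum_{j=1..k-1} phi_{k-1,j} rho(j)],
  phi_{k,j} = phi_{k-1,j} - phi_{kk} phi_{k-1,k-j},  j = 1..k-1.
Step k = 1:
  phi_11 = rho(1) = -0.5388.
Step k = 2:
  phi_22 = [rho(2) - phi_11 rho(1)] / [1 - phi_11 rho(1)] = [0.6955 - (-0.5388)(-0.5388)] / [1 - (-0.5388)(-0.5388)]
         = 0.40519456 / 0.70969456 = 0.570942.
  Update: phi_21 = phi_11 - phi_22 phi_11 = -0.5388 - (0.570942)(-0.5388) = -0.231176.
Step k = 3:
  phi_33 = [rho(3) - phi_21 rho(2) - phi_22 rho(1)] / [1 - phi_21 rho(1) - phi_22 rho(2)]
    numerator   = -0.5842 - (-0.231176)(0.6955) - (0.570942)(-0.5388) = -0.1157932
    denominator = 1 - (-0.231176)(-0.5388) - (0.570942)(0.6955) = 0.47835189
  phi_33 = -0.1157932 / 0.47835189 = -0.2421.
Therefore phi_{33} = -0.2421.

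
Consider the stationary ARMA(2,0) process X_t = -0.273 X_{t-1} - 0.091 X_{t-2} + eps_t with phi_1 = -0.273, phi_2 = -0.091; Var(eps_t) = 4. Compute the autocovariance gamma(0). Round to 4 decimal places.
\gamma(0) = 4.3028

Multiply the model equation by X_{t-k} and take expectations. With theta_0 = psi_0 = 1 and psi_j the MA(infinity) weights, this gives
  gamma(k) - sum_i phi_i gamma(k-i) = c_k,
  c_k = sigma^2 * sum_{j=k..q} theta_j psi_{j-k}   (c_k = 0 for k > q),
using gamma(-m) = gamma(m).
Pure AR (q = 0): c_0 = sigma^2 = 4, c_k = 0 for k >= 1.
Equations for k = 0, 1, 2 (AR order 2, c_2 = 0):
  (E0) gamma(0) = phi_1 gamma(1) + phi_2 gamma(2) + c_0
  (E1) gamma(1) = phi_1 gamma(0) + phi_2 gamma(1) + c_1
  (E2) gamma(2) = phi_1 gamma(1) + phi_2 gamma(0)
From (E1): gamma(1) = A gamma(0) + B with
  A = phi_1 / (1 - phi_2) = -0.273 / 1.091 = -0.250229,   B = c_1 / (1 - phi_2) = 0 / 1.091 = 0.
Insert (E2) into (E0): gamma(0) (1 - phi_2^2) = phi_1 (1 + phi_2) gamma(1) + c_0.
  phi_1 (1 + phi_2) = (-0.273)(0.909) = -0.248157,   1 - phi_2^2 = 0.991719.
Replace gamma(1) by A gamma(0) + B and collect gamma(0):
  gamma(0) [0.991719 - (-0.248157)(-0.250229)] = c_0 = 4
  gamma(0) * 0.929623 = 4
  gamma(0) = 4 / 0.929623 = 4.30282.
Therefore gamma(0) = 4.3028 (to 4 decimal places).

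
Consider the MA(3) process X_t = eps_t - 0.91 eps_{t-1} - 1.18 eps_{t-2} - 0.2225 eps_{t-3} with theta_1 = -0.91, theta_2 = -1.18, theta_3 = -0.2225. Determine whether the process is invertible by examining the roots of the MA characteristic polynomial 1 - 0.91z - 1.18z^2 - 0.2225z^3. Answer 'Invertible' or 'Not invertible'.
\text{Not invertible}

The MA(q) characteristic polynomial is P(z) = 1 - 0.91z - 1.18z^2 - 0.2225z^3.
Invertibility requires all roots to lie outside the unit circle, i.e. |z| > 1 for every root.
Degree 3: look for a simple real root z0 first, then factor out (1 - z/z0) and solve the remaining quadratic.
Testing z0 = -4: P(-4) = 1 + (-0.91)(-4) + (-1.18)(-4)^2 + (-0.2225)(-4)^3
  = 1 + (3.64) + (-18.88) + (14.24) = 0.  So z_0 = -4 is a root, |z_0| = 4.
Divide out the factor (1 + 0.25 z) = (1 - z/z0) (since 1/z0 = -0.25):
  P(z) = (1 + 0.25 z)(1 + (-1.16) z + (-0.89) z^2)
  [check: z-coef -1.16 - (-0.25) = -0.91; z^2-coef -0.89 - (-0.25)(-1.16) = -1.18; z^3-coef -(-0.25)(-0.89) = -0.2225.]
Remaining roots from the quadratic factor 1 + (-1.16) z + (-0.89) z^2:
  Set 1 + (-1.16) z + (-0.89) z^2 = 0, i.e. a z^2 + b z + c = 0 with a = -0.89, b = -1.16, c = 1.
  Discriminant D = b^2 - 4ac = (-1.16)^2 - 4*(-0.89)*1 = 1.3456 - (-3.56) = 4.9056.
  D >= 0, so the roots are real: z = (-b +/- sqrt(D)) / (2a) = (1.16 +/- 2.214859) / (-1.78).
    z_1 = (1.16 + 2.214859) / (-1.78) = -1.896,   |z_1| = 1.896.
    z_2 = (1.16 - 2.214859) / (-1.78) = 0.5926,   |z_2| = 0.5926.
Moduli of all roots: 4.0000, 1.8960, 0.5926.
All moduli strictly greater than 1? No.
Verdict: Not invertible.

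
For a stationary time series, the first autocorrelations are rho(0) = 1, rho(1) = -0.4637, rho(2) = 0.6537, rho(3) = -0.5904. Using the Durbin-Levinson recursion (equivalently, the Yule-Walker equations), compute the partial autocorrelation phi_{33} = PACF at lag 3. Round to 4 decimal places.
\phi_{33} = -0.3659

The PACF at lag k is phi_{kk}, the last component of the solution
to the Yule-Walker system G_k phi = r_k where
  (G_k)_{ij} = rho(|i - j|), (r_k)_i = rho(i), i,j = 1..k.
Equivalently, Durbin-Levinson gives phi_{kk} iteratively:
  phi_{11} = rho(1)
  phi_{kk} = [rho(k) - sum_{j=1..k-1} phi_{k-1,j} rho(k-j)]
            / [1 - sum_{j=1..k-1} phi_{k-1,j} rho(j)],
  phi_{k,j} = phi_{k-1,j} - phi_{kk} phi_{k-1,k-j},  j = 1..k-1.
Step k = 1:
  phi_11 = rho(1) = -0.4637.
Step k = 2:
  phi_22 = [rho(2) - phi_11 rho(1)] / [1 - phi_11 rho(1)] = [0.6537 - (-0.4637)(-0.4637)] / [1 - (-0.4637)(-0.4637)]
         = 0.43868231 / 0.78498231 = 0.558844.
  Update: phi_21 = phi_11 - phi_22 phi_11 = -0.4637 - (0.558844)(-0.4637) = -0.204564.
Step k = 3:
  phi_33 = [rho(3) - phi_21 rho(2) - phi_22 rho(1)] / [1 - phi_21 rho(1) - phi_22 rho(2)]
    numerator   = -0.5904 - (-0.204564)(0.6537) - (0.558844)(-0.4637) = -0.1975406
    denominator = 1 - (-0.204564)(-0.4637) - (0.558844)(0.6537) = 0.53982753
  phi_33 = -0.1975406 / 0.53982753 = -0.3659.
Therefore phi_{33} = -0.3659.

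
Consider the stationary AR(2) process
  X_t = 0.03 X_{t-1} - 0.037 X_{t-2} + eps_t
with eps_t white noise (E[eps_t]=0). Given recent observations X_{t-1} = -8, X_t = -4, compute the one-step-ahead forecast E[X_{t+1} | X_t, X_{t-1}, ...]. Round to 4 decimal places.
E[X_{t+1} \mid \mathcal F_t] = 0.1760

For an AR(p) model X_t = c + sum_i phi_i X_{t-i} + eps_t, the
one-step-ahead conditional mean is
  E[X_{t+1} | X_t, ...] = c + sum_i phi_i X_{t+1-i}.
Substitute known values:
  E[X_{t+1} | ...] = (0.03) * (-4) + (-0.037) * (-8)
                   = 0.1760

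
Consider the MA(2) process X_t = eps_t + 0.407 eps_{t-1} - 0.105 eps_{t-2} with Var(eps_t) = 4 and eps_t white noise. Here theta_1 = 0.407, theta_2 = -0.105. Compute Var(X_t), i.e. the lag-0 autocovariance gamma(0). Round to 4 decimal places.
\gamma(0) = 4.7067

For an MA(q) process X_t = eps_t + sum_i theta_i eps_{t-i} with
Var(eps_t) = sigma^2, the variance is
  gamma(0) = sigma^2 * (1 + sum_i theta_i^2).
  sum_i theta_i^2 = (0.407)^2 + (-0.105)^2 = 0.165649 + 0.011025 = 0.176674.
  gamma(0) = 4 * (1 + 0.176674) = 4 * 1.176674 = 4.706696, which rounds to 4.7067.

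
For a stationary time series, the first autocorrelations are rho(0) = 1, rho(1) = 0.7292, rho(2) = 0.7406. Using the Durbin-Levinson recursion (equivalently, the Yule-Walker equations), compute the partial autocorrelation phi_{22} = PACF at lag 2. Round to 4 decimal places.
\phi_{22} = 0.4460

The PACF at lag k is phi_{kk}, the last component of the solution
to the Yule-Walker system G_k phi = r_k where
  (G_k)_{ij} = rho(|i - j|), (r_k)_i = rho(i), i,j = 1..k.
Equivalently, Durbin-Levinson gives phi_{kk} iteratively:
  phi_{11} = rho(1)
  phi_{kk} = [rho(k) - sum_{j=1..k-1} phi_{k-1,j} rho(k-j)]
            / [1 - sum_{j=1..k-1} phi_{k-1,j} rho(j)],
  phi_{k,j} = phi_{k-1,j} - phi_{kk} phi_{k-1,k-j},  j = 1..k-1.
Step k = 1:
  phi_11 = rho(1) = 0.7292.
Step k = 2:
  phi_22 = [rho(2) - phi_11 rho(1)] / [1 - phi_11 rho(1)] = [0.7406 - (0.7292)(0.7292)] / [1 - (0.7292)(0.7292)]
         = 0.20886736 / 0.46826736 = 0.446.
Therefore phi_{22} = 0.4460.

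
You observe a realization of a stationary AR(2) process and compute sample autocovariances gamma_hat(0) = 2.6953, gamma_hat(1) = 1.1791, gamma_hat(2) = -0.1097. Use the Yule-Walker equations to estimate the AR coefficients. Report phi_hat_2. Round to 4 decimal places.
\hat\phi_{2} = -0.2870

The Yule-Walker equations for an AR(p) process read, in matrix form,
  Gamma_p phi = r_p,   with   (Gamma_p)_{ij} = gamma(|i - j|),
                       (r_p)_i = gamma(i),   i,j = 1..p.
Substitute the sample gammas (Toeplitz matrix and right-hand side of size 2):
  Gamma_p = [[2.6953, 1.1791], [1.1791, 2.6953]]
  r_p     = [1.1791, -0.1097]
Written out:
  2.6953 phi_1 + 1.1791 phi_2 = 1.1791
  1.1791 phi_1 + 2.6953 phi_2 = -0.1097
Solve by Cramer's rule:
  det = gamma(0)^2 - gamma(1)^2 = (2.6953)^2 - (1.1791)^2 = 7.26464209 - 1.39027681 = 5.87436528
  phi_hat_1 = [gamma(1) gamma(0) - gamma(1) gamma(2)] / det = [(1.1791)(2.6953) - (1.1791)(-0.1097)] / 5.87436528 = 3.3073755 / 5.87436528 = 0.563
  phi_hat_2 = [gamma(0) gamma(2) - gamma(1)^2] / det = [(2.6953)(-0.1097) - (1.1791)^2] / 5.87436528 = -1.68595122 / 5.87436528 = -0.287
So phi_hat = [0.5630, -0.2870].
Therefore phi_hat_2 = -0.2870.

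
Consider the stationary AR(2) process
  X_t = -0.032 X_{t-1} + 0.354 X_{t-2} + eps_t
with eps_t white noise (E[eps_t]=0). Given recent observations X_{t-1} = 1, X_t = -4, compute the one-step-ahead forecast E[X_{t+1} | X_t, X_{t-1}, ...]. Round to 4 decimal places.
E[X_{t+1} \mid \mathcal F_t] = 0.4820

For an AR(p) model X_t = c + sum_i phi_i X_{t-i} + eps_t, the
one-step-ahead conditional mean is
  E[X_{t+1} | X_t, ...] = c + sum_i phi_i X_{t+1-i}.
Substitute known values:
  E[X_{t+1} | ...] = (-0.032) * (-4) + (0.354) * (1)
                   = 0.4820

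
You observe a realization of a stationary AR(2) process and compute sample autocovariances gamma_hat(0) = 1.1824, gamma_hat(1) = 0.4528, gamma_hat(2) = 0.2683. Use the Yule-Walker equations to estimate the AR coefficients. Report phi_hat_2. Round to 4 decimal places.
\hat\phi_{2} = 0.0941

The Yule-Walker equations for an AR(p) process read, in matrix form,
  Gamma_p phi = r_p,   with   (Gamma_p)_{ij} = gamma(|i - j|),
                       (r_p)_i = gamma(i),   i,j = 1..p.
Substitute the sample gammas (Toeplitz matrix and right-hand side of size 2):
  Gamma_p = [[1.1824, 0.4528], [0.4528, 1.1824]]
  r_p     = [0.4528, 0.2683]
Written out:
  1.1824 phi_1 + 0.4528 phi_2 = 0.4528
  0.4528 phi_1 + 1.1824 phi_2 = 0.2683
Solve by Cramer's rule:
  det = gamma(0)^2 - gamma(1)^2 = (1.1824)^2 - (0.4528)^2 = 1.39806976 - 0.20502784 = 1.19304192
  phi_hat_1 = [gamma(1) gamma(0) - gamma(1) gamma(2)] / det = [(0.4528)(1.1824) - (0.4528)(0.2683)] / 1.19304192 = 0.41390448 / 1.19304192 = 0.3469
  phi_hat_2 = [gamma(0) gamma(2) - gamma(1)^2] / det = [(1.1824)(0.2683) - (0.4528)^2] / 1.19304192 = 0.11221008 / 1.19304192 = 0.0941
So phi_hat = [0.3469, 0.0941].
Therefore phi_hat_2 = 0.0941.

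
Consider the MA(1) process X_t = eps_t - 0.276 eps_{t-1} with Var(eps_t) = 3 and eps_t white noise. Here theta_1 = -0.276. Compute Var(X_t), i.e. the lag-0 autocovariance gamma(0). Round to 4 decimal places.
\gamma(0) = 3.2285

For an MA(q) process X_t = eps_t + sum_i theta_i eps_{t-i} with
Var(eps_t) = sigma^2, the variance is
  gamma(0) = sigma^2 * (1 + sum_i theta_i^2).
  sum_i theta_i^2 = (-0.276)^2 = 0.076176.
  gamma(0) = 3 * (1 + 0.076176) = 3 * 1.076176 = 3.228528, which rounds to 3.2285.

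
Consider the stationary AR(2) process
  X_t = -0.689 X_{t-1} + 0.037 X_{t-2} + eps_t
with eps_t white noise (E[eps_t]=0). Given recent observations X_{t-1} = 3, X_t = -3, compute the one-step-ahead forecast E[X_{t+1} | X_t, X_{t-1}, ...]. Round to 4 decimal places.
E[X_{t+1} \mid \mathcal F_t] = 2.1780

For an AR(p) model X_t = c + sum_i phi_i X_{t-i} + eps_t, the
one-step-ahead conditional mean is
  E[X_{t+1} | X_t, ...] = c + sum_i phi_i X_{t+1-i}.
Substitute known values:
  E[X_{t+1} | ...] = (-0.689) * (-3) + (0.037) * (3)
                   = 2.1780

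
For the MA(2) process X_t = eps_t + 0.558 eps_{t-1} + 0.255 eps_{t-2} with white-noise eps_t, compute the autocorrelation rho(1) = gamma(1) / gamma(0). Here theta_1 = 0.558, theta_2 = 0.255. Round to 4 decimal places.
\rho(1) = 0.5088

For an MA(q) process with theta_0 = 1, the autocovariance is
  gamma(k) = sigma^2 * sum_{i=0..q-k} theta_i * theta_{i+k},
and rho(k) = gamma(k) / gamma(0). Sigma^2 cancels.
  numerator   = (1)*(0.558) + (0.558)*(0.255) = 0.70029.
  denominator = (1)^2 + (0.558)^2 + (0.255)^2 = 1.376389.
  rho(1) = 0.70029 / 1.376389 = 0.5088.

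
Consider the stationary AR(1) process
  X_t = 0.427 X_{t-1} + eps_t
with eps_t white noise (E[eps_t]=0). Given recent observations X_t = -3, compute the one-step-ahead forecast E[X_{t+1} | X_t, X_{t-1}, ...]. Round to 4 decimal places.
E[X_{t+1} \mid \mathcal F_t] = -1.2810

For an AR(p) model X_t = c + sum_i phi_i X_{t-i} + eps_t, the
one-step-ahead conditional mean is
  E[X_{t+1} | X_t, ...] = c + sum_i phi_i X_{t+1-i}.
Substitute known values:
  E[X_{t+1} | ...] = (0.427) * (-3)
                   = -1.2810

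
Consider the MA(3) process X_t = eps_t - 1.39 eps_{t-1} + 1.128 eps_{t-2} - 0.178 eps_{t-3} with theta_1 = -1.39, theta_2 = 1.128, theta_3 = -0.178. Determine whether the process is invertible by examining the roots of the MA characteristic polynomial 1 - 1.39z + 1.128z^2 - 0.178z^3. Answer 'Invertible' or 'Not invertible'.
\text{Invertible}

The MA(q) characteristic polynomial is P(z) = 1 - 1.39z + 1.128z^2 - 0.178z^3.
Invertibility requires all roots to lie outside the unit circle, i.e. |z| > 1 for every root.
Degree 3: look for a simple real root z0 first, then factor out (1 - z/z0) and solve the remaining quadratic.
Testing z0 = 5: P(5) = 1 + (-1.39)(5) + (1.128)(5)^2 + (-0.178)(5)^3
  = 1 + (-6.95) + (28.2) + (-22.25) = 0.  So z_0 = 5 is a root, |z_0| = 5.
Divide out the factor (1 - 0.2 z) = (1 - z/z0) (since 1/z0 = 0.2):
  P(z) = (1 - 0.2 z)(1 + (-1.19) z + (0.89) z^2)
  [check: z-coef -1.19 - (0.2) = -1.39; z^2-coef 0.89 - (0.2)(-1.19) = 1.128; z^3-coef -(0.2)(0.89) = -0.178.]
Remaining roots from the quadratic factor 1 + (-1.19) z + (0.89) z^2:
  Set 1 + (-1.19) z + (0.89) z^2 = 0, i.e. a z^2 + b z + c = 0 with a = 0.89, b = -1.19, c = 1.
  Discriminant D = b^2 - 4ac = (-1.19)^2 - 4*(0.89)*1 = 1.4161 - (3.56) = -2.1439.
  D < 0, so the roots are the complex-conjugate pair z = (-b +/- i sqrt(-D)) / (2a) = 0.6685 +/- 0.8226i.
  For a conjugate pair |z|^2 = z * conj(z) = (product of roots) = c/a = 1/(0.89) = 1.123596, so |z| = sqrt(1.123596) = 1.06 for both roots.
Moduli of all roots: 5.0000, 1.0600, 1.0600.
All moduli strictly greater than 1? Yes.
Verdict: Invertible.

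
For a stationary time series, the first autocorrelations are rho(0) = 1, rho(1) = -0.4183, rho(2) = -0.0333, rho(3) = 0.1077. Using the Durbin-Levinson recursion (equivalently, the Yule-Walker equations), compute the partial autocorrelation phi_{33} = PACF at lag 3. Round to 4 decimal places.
\phi_{33} = -0.0199

The PACF at lag k is phi_{kk}, the last component of the solution
to the Yule-Walker system G_k phi = r_k where
  (G_k)_{ij} = rho(|i - j|), (r_k)_i = rho(i), i,j = 1..k.
Equivalently, Durbin-Levinson gives phi_{kk} iteratively:
  phi_{11} = rho(1)
  phi_{kk} = [rho(k) - sum_{j=1..k-1} phi_{k-1,j} rho(k-j)]
            / [1 - sum_{j=1..k-1} phi_{k-1,j} rho(j)],
  phi_{k,j} = phi_{k-1,j} - phi_{kk} phi_{k-1,k-j},  j = 1..k-1.
Step k = 1:
  phi_11 = rho(1) = -0.4183.
Step k = 2:
  phi_22 = [rho(2) - phi_11 rho(1)] / [1 - phi_11 rho(1)] = [-0.0333 - (-0.4183)(-0.4183)] / [1 - (-0.4183)(-0.4183)]
         = -0.20827489 / 0.82502511 = -0.252447.
  Update: phi_21 = phi_11 - phi_22 phi_11 = -0.4183 - (-0.252447)(-0.4183) = -0.523898.
Step k = 3:
  phi_33 = [rho(3) - phi_21 rho(2) - phi_22 rho(1)] / [1 - phi_21 rho(1) - phi_22 rho(2)]
    numerator   = 0.1077 - (-0.523898)(-0.0333) - (-0.252447)(-0.4183) = -0.01534429
    denominator = 1 - (-0.523898)(-0.4183) - (-0.252447)(-0.0333) = 0.7724468
  phi_33 = -0.01534429 / 0.7724468 = -0.0199.
Therefore phi_{33} = -0.0199.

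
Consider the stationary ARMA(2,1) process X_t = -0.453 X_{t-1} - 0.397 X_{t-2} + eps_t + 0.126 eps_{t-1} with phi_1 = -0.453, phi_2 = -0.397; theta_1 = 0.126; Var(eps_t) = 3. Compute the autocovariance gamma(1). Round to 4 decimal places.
\gamma(1) = -0.9350

Multiply the model equation by X_{t-k} and take expectations. With theta_0 = psi_0 = 1 and psi_j the MA(infinity) weights, this gives
  gamma(k) - sum_i phi_i gamma(k-i) = c_k,
  c_k = sigma^2 * sum_{j=k..q} theta_j psi_{j-k}   (c_k = 0 for k > q),
using gamma(-m) = gamma(m).
psi-weights needed (psi_j = theta_j + sum_i phi_i psi_{j-i}):
  psi_1 = theta_1 + phi_1 = 0.126 + (-0.453) = -0.327
Right-hand sides:
  c_0 = sigma^2 (1 + theta_1 psi_1) = 3 * (1 + (0.126)(-0.327)) = 3 * 0.958798 = 2.876394
  c_1 = sigma^2 theta_1 = 3 * (0.126) = 0.378
  c_2 = 0
Equations for k = 0, 1, 2 (AR order 2, c_2 = 0):
  (E0) gamma(0) = phi_1 gamma(1) + phi_2 gamma(2) + c_0
  (E1) gamma(1) = phi_1 gamma(0) + phi_2 gamma(1) + c_1
  (E2) gamma(2) = phi_1 gamma(1) + phi_2 gamma(0)
From (E1): gamma(1) = A gamma(0) + B with
  A = phi_1 / (1 - phi_2) = -0.453 / 1.397 = -0.324266,   B = c_1 / (1 - phi_2) = 0.378 / 1.397 = 0.27058.
Insert (E2) into (E0): gamma(0) (1 - phi_2^2) = phi_1 (1 + phi_2) gamma(1) + c_0.
  phi_1 (1 + phi_2) = (-0.453)(0.603) = -0.273159,   1 - phi_2^2 = 0.842391.
Replace gamma(1) by A gamma(0) + B and collect gamma(0):
  gamma(0) [0.842391 - (-0.273159)(-0.324266)] = (-0.273159)(0.27058) + 2.876394
  gamma(0) * 0.753815 = 2.802483
  gamma(0) = 2.802483 / 0.753815 = 3.717734.
  gamma(1) = A gamma(0) + B = (-0.324266)(3.717734) + (0.27058) = -0.934956.
Therefore gamma(1) = -0.9350 (to 4 decimal places).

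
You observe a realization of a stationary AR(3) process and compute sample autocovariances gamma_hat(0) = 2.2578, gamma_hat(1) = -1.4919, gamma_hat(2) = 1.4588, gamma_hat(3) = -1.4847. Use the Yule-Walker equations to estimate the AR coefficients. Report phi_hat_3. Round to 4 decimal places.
\hat\phi_{3} = -0.2960

The Yule-Walker equations for an AR(p) process read, in matrix form,
  Gamma_p phi = r_p,   with   (Gamma_p)_{ij} = gamma(|i - j|),
                       (r_p)_i = gamma(i),   i,j = 1..p.
Substitute the sample gammas (Toeplitz matrix and right-hand side of size 3):
  Gamma_p = [[2.2578, -1.4919, 1.4588], [-1.4919, 2.2578, -1.4919], [1.4588, -1.4919, 2.2578]]
  r_p     = [-1.4919, 1.4588, -1.4847]
Written out (R1..R3):
  (R1) 2.2578 phi_1 - 1.4919 phi_2 + 1.4588 phi_3 = -1.4919
  (R2) -1.4919 phi_1 + 2.2578 phi_2 - 1.4919 phi_3 = 1.4588
  (R3) 1.4588 phi_1 - 1.4919 phi_2 + 2.2578 phi_3 = -1.4847
Gaussian elimination:
  R2 <- R2 - (-1.4919/2.2578) R1 = R2 - (-0.660776) R1:  1.271988 phi_2 - 0.52796 phi_3 = 0.472988
  R3 <- R3 - (1.4588/2.2578) R1 = R3 - (0.646116) R1:  -0.52796 phi_2 + 1.315246 phi_3 = -0.52076
  R3 <- R3 - (-0.52796/1.271988) R2 = R3 - (-0.415067) R2:  1.096108 phi_3 = -0.324438
Back-substitution:
  phi_hat_3 = -0.324438 / 1.096108 = -0.295991
  phi_hat_2 = (0.472988 - (-0.52796)(-0.295991)) / 1.271988 = 0.248993
  phi_hat_1 = (-1.4919 - (-1.4919)(0.248993) - (1.4588)(-0.295991)) / 2.2578 = -0.305002
So phi_hat = [-0.3050, 0.2490, -0.2960].
Therefore phi_hat_3 = -0.2960.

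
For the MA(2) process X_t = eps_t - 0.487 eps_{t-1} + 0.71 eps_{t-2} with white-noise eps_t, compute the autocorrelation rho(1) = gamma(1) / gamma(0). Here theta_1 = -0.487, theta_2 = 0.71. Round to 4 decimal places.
\rho(1) = -0.4783

For an MA(q) process with theta_0 = 1, the autocovariance is
  gamma(k) = sigma^2 * sum_{i=0..q-k} theta_i * theta_{i+k},
and rho(k) = gamma(k) / gamma(0). Sigma^2 cancels.
  numerator   = (1)*(-0.487) + (-0.487)*(0.71) = -0.83277.
  denominator = (1)^2 + (-0.487)^2 + (0.71)^2 = 1.741269.
  rho(1) = -0.83277 / 1.741269 = -0.4783.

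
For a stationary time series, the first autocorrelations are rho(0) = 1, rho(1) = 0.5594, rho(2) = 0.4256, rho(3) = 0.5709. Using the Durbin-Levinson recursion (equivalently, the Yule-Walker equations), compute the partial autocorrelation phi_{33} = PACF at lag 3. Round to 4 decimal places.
\phi_{33} = 0.4190

The PACF at lag k is phi_{kk}, the last component of the solution
to the Yule-Walker system G_k phi = r_k where
  (G_k)_{ij} = rho(|i - j|), (r_k)_i = rho(i), i,j = 1..k.
Equivalently, Durbin-Levinson gives phi_{kk} iteratively:
  phi_{11} = rho(1)
  phi_{kk} = [rho(k) - sum_{j=1..k-1} phi_{k-1,j} rho(k-j)]
            / [1 - sum_{j=1..k-1} phi_{k-1,j} rho(j)],
  phi_{k,j} = phi_{k-1,j} - phi_{kk} phi_{k-1,k-j},  j = 1..k-1.
Step k = 1:
  phi_11 = rho(1) = 0.5594.
Step k = 2:
  phi_22 = [rho(2) - phi_11 rho(1)] / [1 - phi_11 rho(1)] = [0.4256 - (0.5594)(0.5594)] / [1 - (0.5594)(0.5594)]
         = 0.11267164 / 0.68707164 = 0.163988.
  Update: phi_21 = phi_11 - phi_22 phi_11 = 0.5594 - (0.163988)(0.5594) = 0.467665.
Step k = 3:
  phi_33 = [rho(3) - phi_21 rho(2) - phi_22 rho(1)] / [1 - phi_21 rho(1) - phi_22 rho(2)]
    numerator   = 0.5709 - (0.467665)(0.4256) - (0.163988)(0.5594) = 0.28012678
    denominator = 1 - (0.467665)(0.5594) - (0.163988)(0.4256) = 0.66859482
  phi_33 = 0.28012678 / 0.66859482 = 0.419.
Therefore phi_{33} = 0.4190.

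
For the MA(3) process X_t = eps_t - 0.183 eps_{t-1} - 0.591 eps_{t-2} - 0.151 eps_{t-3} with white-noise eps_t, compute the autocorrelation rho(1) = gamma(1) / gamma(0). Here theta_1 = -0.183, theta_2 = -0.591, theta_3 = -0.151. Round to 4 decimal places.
\rho(1) = 0.0102

For an MA(q) process with theta_0 = 1, the autocovariance is
  gamma(k) = sigma^2 * sum_{i=0..q-k} theta_i * theta_{i+k},
and rho(k) = gamma(k) / gamma(0). Sigma^2 cancels.
  numerator   = (1)*(-0.183) + (-0.183)*(-0.591) + (-0.591)*(-0.151) = 0.014394.
  denominator = (1)^2 + (-0.183)^2 + (-0.591)^2 + (-0.151)^2 = 1.405571.
  rho(1) = 0.014394 / 1.405571 = 0.0102.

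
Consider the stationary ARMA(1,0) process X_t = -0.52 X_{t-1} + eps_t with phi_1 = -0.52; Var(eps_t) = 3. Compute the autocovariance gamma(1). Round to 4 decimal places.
\gamma(1) = -2.1382

Multiply the model equation by X_{t-k} and take expectations. With theta_0 = psi_0 = 1 and psi_j the MA(infinity) weights, this gives
  gamma(k) - sum_i phi_i gamma(k-i) = c_k,
  c_k = sigma^2 * sum_{j=k..q} theta_j psi_{j-k}   (c_k = 0 for k > q),
using gamma(-m) = gamma(m).
Pure AR (q = 0): c_0 = sigma^2 = 3, c_k = 0 for k >= 1.
Equations for k = 0 and k = 1 (AR order 1):
  gamma(0) = phi_1 gamma(1) + c_0
  gamma(1) = phi_1 gamma(0) + c_1
Substituting the second into the first: gamma(0) (1 - phi_1^2) = c_0 + phi_1 c_1, so
  gamma(0) = c_0 / (1 - phi_1^2) = 3 / (1 - (-0.52)^2) = 3 / 0.7296 = 4.111842.
  gamma(1) = phi_1 gamma(0) = (-0.52)(4.111842) = -2.138158.
Therefore gamma(1) = -2.1382 (to 4 decimal places).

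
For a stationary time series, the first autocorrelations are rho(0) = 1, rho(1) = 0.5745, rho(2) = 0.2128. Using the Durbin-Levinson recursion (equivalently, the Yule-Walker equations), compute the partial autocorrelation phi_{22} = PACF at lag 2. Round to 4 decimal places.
\phi_{22} = -0.1750

The PACF at lag k is phi_{kk}, the last component of the solution
to the Yule-Walker system G_k phi = r_k where
  (G_k)_{ij} = rho(|i - j|), (r_k)_i = rho(i), i,j = 1..k.
Equivalently, Durbin-Levinson gives phi_{kk} iteratively:
  phi_{11} = rho(1)
  phi_{kk} = [rho(k) - sum_{j=1..k-1} phi_{k-1,j} rho(k-j)]
            / [1 - sum_{j=1..k-1} phi_{k-1,j} rho(j)],
  phi_{k,j} = phi_{k-1,j} - phi_{kk} phi_{k-1,k-j},  j = 1..k-1.
Step k = 1:
  phi_11 = rho(1) = 0.5745.
Step k = 2:
  phi_22 = [rho(2) - phi_11 rho(1)] / [1 - phi_11 rho(1)] = [0.2128 - (0.5745)(0.5745)] / [1 - (0.5745)(0.5745)]
         = -0.11725025 / 0.66994975 = -0.175.
Therefore phi_{22} = -0.1750.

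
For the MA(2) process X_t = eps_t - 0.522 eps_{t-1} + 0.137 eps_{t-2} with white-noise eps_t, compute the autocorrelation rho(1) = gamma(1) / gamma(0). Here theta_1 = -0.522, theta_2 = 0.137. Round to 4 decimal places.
\rho(1) = -0.4596

For an MA(q) process with theta_0 = 1, the autocovariance is
  gamma(k) = sigma^2 * sum_{i=0..q-k} theta_i * theta_{i+k},
and rho(k) = gamma(k) / gamma(0). Sigma^2 cancels.
  numerator   = (1)*(-0.522) + (-0.522)*(0.137) = -0.593514.
  denominator = (1)^2 + (-0.522)^2 + (0.137)^2 = 1.291253.
  rho(1) = -0.593514 / 1.291253 = -0.4596.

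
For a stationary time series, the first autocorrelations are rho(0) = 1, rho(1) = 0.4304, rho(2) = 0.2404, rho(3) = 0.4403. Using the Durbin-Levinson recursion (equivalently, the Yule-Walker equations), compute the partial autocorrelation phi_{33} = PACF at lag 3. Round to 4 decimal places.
\phi_{33} = 0.3880

The PACF at lag k is phi_{kk}, the last component of the solution
to the Yule-Walker system G_k phi = r_k where
  (G_k)_{ij} = rho(|i - j|), (r_k)_i = rho(i), i,j = 1..k.
Equivalently, Durbin-Levinson gives phi_{kk} iteratively:
  phi_{11} = rho(1)
  phi_{kk} = [rho(k) - sum_{j=1..k-1} phi_{k-1,j} rho(k-j)]
            / [1 - sum_{j=1..k-1} phi_{k-1,j} rho(j)],
  phi_{k,j} = phi_{k-1,j} - phi_{kk} phi_{k-1,k-j},  j = 1..k-1.
Step k = 1:
  phi_11 = rho(1) = 0.4304.
Step k = 2:
  phi_22 = [rho(2) - phi_11 rho(1)] / [1 - phi_11 rho(1)] = [0.2404 - (0.4304)(0.4304)] / [1 - (0.4304)(0.4304)]
         = 0.05515584 / 0.81475584 = 0.067696.
  Update: phi_21 = phi_11 - phi_22 phi_11 = 0.4304 - (0.067696)(0.4304) = 0.401264.
Step k = 3:
  phi_33 = [rho(3) - phi_21 rho(2) - phi_22 rho(1)] / [1 - phi_21 rho(1) - phi_22 rho(2)]
    numerator   = 0.4403 - (0.401264)(0.2404) - (0.067696)(0.4304) = 0.31469981
    denominator = 1 - (0.401264)(0.4304) - (0.067696)(0.2404) = 0.811022
  phi_33 = 0.31469981 / 0.811022 = 0.388.
Therefore phi_{33} = 0.3880.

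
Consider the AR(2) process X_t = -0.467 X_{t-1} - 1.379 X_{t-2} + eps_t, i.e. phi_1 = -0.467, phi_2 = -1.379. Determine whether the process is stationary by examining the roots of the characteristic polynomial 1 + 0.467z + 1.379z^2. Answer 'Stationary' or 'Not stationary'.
\text{Not stationary}

The AR(p) characteristic polynomial is P(z) = 1 + 0.467z + 1.379z^2.
Stationarity requires all roots to lie outside the unit circle, i.e. |z| > 1 for every root.
Set 1 + (0.467) z + (1.379) z^2 = 0, i.e. a z^2 + b z + c = 0 with a = 1.379, b = 0.467, c = 1.
Discriminant D = b^2 - 4ac = (0.467)^2 - 4*(1.379)*1 = 0.218089 - (5.516) = -5.297911.
D < 0, so the roots are the complex-conjugate pair z = (-b +/- i sqrt(-D)) / (2a) = -0.1693 +/- 0.8346i.
For a conjugate pair |z|^2 = z * conj(z) = (product of roots) = c/a = 1/(1.379) = 0.725163, so |z| = sqrt(0.725163) = 0.8516 for both roots.
Moduli of all roots: 0.8516, 0.8516.
All moduli strictly greater than 1? No.
Verdict: Not stationary.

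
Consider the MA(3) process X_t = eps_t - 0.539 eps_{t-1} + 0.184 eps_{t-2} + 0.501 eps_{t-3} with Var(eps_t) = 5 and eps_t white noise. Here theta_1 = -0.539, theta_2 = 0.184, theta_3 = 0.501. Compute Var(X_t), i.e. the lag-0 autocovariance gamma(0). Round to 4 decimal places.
\gamma(0) = 7.8769

For an MA(q) process X_t = eps_t + sum_i theta_i eps_{t-i} with
Var(eps_t) = sigma^2, the variance is
  gamma(0) = sigma^2 * (1 + sum_i theta_i^2).
  sum_i theta_i^2 = (-0.539)^2 + (0.184)^2 + (0.501)^2 = 0.290521 + 0.033856 + 0.251001 = 0.575378.
  gamma(0) = 5 * (1 + 0.575378) = 5 * 1.575378 = 7.87689, which rounds to 7.8769.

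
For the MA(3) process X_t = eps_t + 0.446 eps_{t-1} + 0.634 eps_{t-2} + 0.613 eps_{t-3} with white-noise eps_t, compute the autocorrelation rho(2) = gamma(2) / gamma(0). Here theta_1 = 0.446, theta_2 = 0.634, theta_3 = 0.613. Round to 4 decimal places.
\rho(2) = 0.4591

For an MA(q) process with theta_0 = 1, the autocovariance is
  gamma(k) = sigma^2 * sum_{i=0..q-k} theta_i * theta_{i+k},
and rho(k) = gamma(k) / gamma(0). Sigma^2 cancels.
  numerator   = (1)*(0.634) + (0.446)*(0.613) = 0.907398.
  denominator = (1)^2 + (0.446)^2 + (0.634)^2 + (0.613)^2 = 1.976641.
  rho(2) = 0.907398 / 1.976641 = 0.4591.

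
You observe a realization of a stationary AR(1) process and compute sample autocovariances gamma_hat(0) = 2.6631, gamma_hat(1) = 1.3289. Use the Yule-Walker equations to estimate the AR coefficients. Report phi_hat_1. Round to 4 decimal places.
\hat\phi_{1} = 0.4990

The Yule-Walker equations for an AR(p) process read, in matrix form,
  Gamma_p phi = r_p,   with   (Gamma_p)_{ij} = gamma(|i - j|),
                       (r_p)_i = gamma(i),   i,j = 1..p.
Substitute the sample gammas (Toeplitz matrix and right-hand side of size 1):
  Gamma_p = [[2.6631]]
  r_p     = [1.3289]
With p = 1 this is the single equation gamma(0) phi_1 = gamma(1):
  phi_hat_1 = gamma(1) / gamma(0) = 1.3289 / 2.6631 = 0.4990.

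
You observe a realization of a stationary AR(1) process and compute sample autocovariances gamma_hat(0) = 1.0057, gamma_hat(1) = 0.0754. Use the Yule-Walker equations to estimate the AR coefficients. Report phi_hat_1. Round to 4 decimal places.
\hat\phi_{1} = 0.0750

The Yule-Walker equations for an AR(p) process read, in matrix form,
  Gamma_p phi = r_p,   with   (Gamma_p)_{ij} = gamma(|i - j|),
                       (r_p)_i = gamma(i),   i,j = 1..p.
Substitute the sample gammas (Toeplitz matrix and right-hand side of size 1):
  Gamma_p = [[1.0057]]
  r_p     = [0.0754]
With p = 1 this is the single equation gamma(0) phi_1 = gamma(1):
  phi_hat_1 = gamma(1) / gamma(0) = 0.0754 / 1.0057 = 0.0750.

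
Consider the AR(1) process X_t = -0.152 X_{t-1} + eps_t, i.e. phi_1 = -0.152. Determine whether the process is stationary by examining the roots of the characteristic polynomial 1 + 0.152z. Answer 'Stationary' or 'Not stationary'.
\text{Stationary}

The AR(p) characteristic polynomial is P(z) = 1 + 0.152z.
Stationarity requires all roots to lie outside the unit circle, i.e. |z| > 1 for every root.
This is linear in z: 1 + (0.152) z = 0  =>  z = -1/(0.152) = -6.578947,  |z| = 6.578947.
Moduli of all roots: 6.5789.
All moduli strictly greater than 1? Yes.
Verdict: Stationary.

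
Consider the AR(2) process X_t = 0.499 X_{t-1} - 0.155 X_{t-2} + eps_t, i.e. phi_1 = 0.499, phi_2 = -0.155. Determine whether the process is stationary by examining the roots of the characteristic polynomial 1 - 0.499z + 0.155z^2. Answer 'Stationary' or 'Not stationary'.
\text{Stationary}

The AR(p) characteristic polynomial is P(z) = 1 - 0.499z + 0.155z^2.
Stationarity requires all roots to lie outside the unit circle, i.e. |z| > 1 for every root.
Set 1 + (-0.499) z + (0.155) z^2 = 0, i.e. a z^2 + b z + c = 0 with a = 0.155, b = -0.499, c = 1.
Discriminant D = b^2 - 4ac = (-0.499)^2 - 4*(0.155)*1 = 0.249001 - (0.62) = -0.370999.
D < 0, so the roots are the complex-conjugate pair z = (-b +/- i sqrt(-D)) / (2a) = 1.6097 +/- 1.9648i.
For a conjugate pair |z|^2 = z * conj(z) = (product of roots) = c/a = 1/(0.155) = 6.451613, so |z| = sqrt(6.451613) = 2.54 for both roots.
Moduli of all roots: 2.5400, 2.5400.
All moduli strictly greater than 1? Yes.
Verdict: Stationary.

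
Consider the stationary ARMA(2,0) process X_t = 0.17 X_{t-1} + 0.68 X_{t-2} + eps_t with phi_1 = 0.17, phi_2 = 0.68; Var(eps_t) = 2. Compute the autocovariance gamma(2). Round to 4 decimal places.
\gamma(2) = 3.9925

Multiply the model equation by X_{t-k} and take expectations. With theta_0 = psi_0 = 1 and psi_j the MA(infinity) weights, this gives
  gamma(k) - sum_i phi_i gamma(k-i) = c_k,
  c_k = sigma^2 * sum_{j=k..q} theta_j psi_{j-k}   (c_k = 0 for k > q),
using gamma(-m) = gamma(m).
Pure AR (q = 0): c_0 = sigma^2 = 2, c_k = 0 for k >= 1.
Equations for k = 0, 1, 2 (AR order 2, c_2 = 0):
  (E0) gamma(0) = phi_1 gamma(1) + phi_2 gamma(2) + c_0
  (E1) gamma(1) = phi_1 gamma(0) + phi_2 gamma(1) + c_1
  (E2) gamma(2) = phi_1 gamma(1) + phi_2 gamma(0)
From (E1): gamma(1) = A gamma(0) + B with
  A = phi_1 / (1 - phi_2) = 0.17 / 0.32 = 0.53125,   B = c_1 / (1 - phi_2) = 0 / 0.32 = 0.
Insert (E2) into (E0): gamma(0) (1 - phi_2^2) = phi_1 (1 + phi_2) gamma(1) + c_0.
  phi_1 (1 + phi_2) = (0.17)(1.68) = 0.2856,   1 - phi_2^2 = 0.5376.
Replace gamma(1) by A gamma(0) + B and collect gamma(0):
  gamma(0) [0.5376 - (0.2856)(0.53125)] = c_0 = 2
  gamma(0) * 0.385875 = 2
  gamma(0) = 2 / 0.385875 = 5.183026.
  gamma(1) = A gamma(0) = (0.53125)(5.183026) = 2.753482.
  gamma(2) = phi_1 gamma(1) + phi_2 gamma(0) = (0.17)(2.753482) + (0.68)(5.183026) = 3.992549.
Therefore gamma(2) = 3.9925 (to 4 decimal places).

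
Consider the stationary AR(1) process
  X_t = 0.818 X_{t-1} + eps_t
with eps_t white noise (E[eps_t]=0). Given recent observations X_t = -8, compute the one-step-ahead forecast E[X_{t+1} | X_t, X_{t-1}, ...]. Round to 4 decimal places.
E[X_{t+1} \mid \mathcal F_t] = -6.5440

For an AR(p) model X_t = c + sum_i phi_i X_{t-i} + eps_t, the
one-step-ahead conditional mean is
  E[X_{t+1} | X_t, ...] = c + sum_i phi_i X_{t+1-i}.
Substitute known values:
  E[X_{t+1} | ...] = (0.818) * (-8)
                   = -6.5440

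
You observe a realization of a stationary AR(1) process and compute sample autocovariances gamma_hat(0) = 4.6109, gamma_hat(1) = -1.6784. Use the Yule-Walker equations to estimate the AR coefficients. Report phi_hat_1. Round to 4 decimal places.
\hat\phi_{1} = -0.3640

The Yule-Walker equations for an AR(p) process read, in matrix form,
  Gamma_p phi = r_p,   with   (Gamma_p)_{ij} = gamma(|i - j|),
                       (r_p)_i = gamma(i),   i,j = 1..p.
Substitute the sample gammas (Toeplitz matrix and right-hand side of size 1):
  Gamma_p = [[4.6109]]
  r_p     = [-1.6784]
With p = 1 this is the single equation gamma(0) phi_1 = gamma(1):
  phi_hat_1 = gamma(1) / gamma(0) = -1.6784 / 4.6109 = -0.3640.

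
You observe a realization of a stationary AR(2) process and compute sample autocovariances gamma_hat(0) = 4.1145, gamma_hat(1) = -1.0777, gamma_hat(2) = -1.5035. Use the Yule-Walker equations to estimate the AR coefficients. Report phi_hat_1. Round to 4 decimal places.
\hat\phi_{1} = -0.3840

The Yule-Walker equations for an AR(p) process read, in matrix form,
  Gamma_p phi = r_p,   with   (Gamma_p)_{ij} = gamma(|i - j|),
                       (r_p)_i = gamma(i),   i,j = 1..p.
Substitute the sample gammas (Toeplitz matrix and right-hand side of size 2):
  Gamma_p = [[4.1145, -1.0777], [-1.0777, 4.1145]]
  r_p     = [-1.0777, -1.5035]
Written out:
  4.1145 phi_1 - 1.0777 phi_2 = -1.0777
  -1.0777 phi_1 + 4.1145 phi_2 = -1.5035
Solve by Cramer's rule:
  det = gamma(0)^2 - gamma(1)^2 = (4.1145)^2 - (-1.0777)^2 = 16.92911025 - 1.16143729 = 15.76767296
  phi_hat_1 = [gamma(1) gamma(0) - gamma(1) gamma(2)] / det = [(-1.0777)(4.1145) - (-1.0777)(-1.5035)] / 15.76767296 = -6.0545186 / 15.76767296 = -0.384
  phi_hat_2 = [gamma(0) gamma(2) - gamma(1)^2] / det = [(4.1145)(-1.5035) - (-1.0777)^2] / 15.76767296 = -7.34758804 / 15.76767296 = -0.466
So phi_hat = [-0.3840, -0.4660].
Therefore phi_hat_1 = -0.3840.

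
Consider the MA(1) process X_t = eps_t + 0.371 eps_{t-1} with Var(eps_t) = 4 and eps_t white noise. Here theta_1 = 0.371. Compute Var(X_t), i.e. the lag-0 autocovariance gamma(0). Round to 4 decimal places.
\gamma(0) = 4.5506

For an MA(q) process X_t = eps_t + sum_i theta_i eps_{t-i} with
Var(eps_t) = sigma^2, the variance is
  gamma(0) = sigma^2 * (1 + sum_i theta_i^2).
  sum_i theta_i^2 = (0.371)^2 = 0.137641.
  gamma(0) = 4 * (1 + 0.137641) = 4 * 1.137641 = 4.550564, which rounds to 4.5506.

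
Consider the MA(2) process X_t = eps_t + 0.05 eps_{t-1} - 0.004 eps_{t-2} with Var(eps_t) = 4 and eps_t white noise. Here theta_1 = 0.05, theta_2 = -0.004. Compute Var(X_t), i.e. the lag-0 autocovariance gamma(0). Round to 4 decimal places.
\gamma(0) = 4.0101

For an MA(q) process X_t = eps_t + sum_i theta_i eps_{t-i} with
Var(eps_t) = sigma^2, the variance is
  gamma(0) = sigma^2 * (1 + sum_i theta_i^2).
  sum_i theta_i^2 = (0.05)^2 + (-0.004)^2 = 0.0025 + 0.000016 = 0.002516.
  gamma(0) = 4 * (1 + 0.002516) = 4 * 1.002516 = 4.010064, which rounds to 4.0101.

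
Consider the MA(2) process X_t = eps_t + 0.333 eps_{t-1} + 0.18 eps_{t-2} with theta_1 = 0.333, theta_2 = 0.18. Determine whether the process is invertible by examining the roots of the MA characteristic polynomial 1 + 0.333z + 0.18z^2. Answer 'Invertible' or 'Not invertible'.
\text{Invertible}

The MA(q) characteristic polynomial is P(z) = 1 + 0.333z + 0.18z^2.
Invertibility requires all roots to lie outside the unit circle, i.e. |z| > 1 for every root.
Set 1 + (0.333) z + (0.18) z^2 = 0, i.e. a z^2 + b z + c = 0 with a = 0.18, b = 0.333, c = 1.
Discriminant D = b^2 - 4ac = (0.333)^2 - 4*(0.18)*1 = 0.110889 - (0.72) = -0.609111.
D < 0, so the roots are the complex-conjugate pair z = (-b +/- i sqrt(-D)) / (2a) = -0.925 +/- 2.1679i.
For a conjugate pair |z|^2 = z * conj(z) = (product of roots) = c/a = 1/(0.18) = 5.555556, so |z| = sqrt(5.555556) = 2.357 for both roots.
Moduli of all roots: 2.3570, 2.3570.
All moduli strictly greater than 1? Yes.
Verdict: Invertible.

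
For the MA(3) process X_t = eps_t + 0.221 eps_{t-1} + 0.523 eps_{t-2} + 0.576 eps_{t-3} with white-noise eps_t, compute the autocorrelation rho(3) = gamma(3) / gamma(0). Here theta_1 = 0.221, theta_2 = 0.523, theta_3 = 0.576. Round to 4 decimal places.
\rho(3) = 0.3482

For an MA(q) process with theta_0 = 1, the autocovariance is
  gamma(k) = sigma^2 * sum_{i=0..q-k} theta_i * theta_{i+k},
and rho(k) = gamma(k) / gamma(0). Sigma^2 cancels.
  numerator   = (1)*(0.576) = 0.576.
  denominator = (1)^2 + (0.221)^2 + (0.523)^2 + (0.576)^2 = 1.654146.
  rho(3) = 0.576 / 1.654146 = 0.3482.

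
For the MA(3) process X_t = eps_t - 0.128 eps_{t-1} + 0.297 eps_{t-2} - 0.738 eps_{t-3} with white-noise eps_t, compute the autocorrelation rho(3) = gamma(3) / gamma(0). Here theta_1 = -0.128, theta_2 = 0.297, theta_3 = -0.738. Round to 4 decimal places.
\rho(3) = -0.4475

For an MA(q) process with theta_0 = 1, the autocovariance is
  gamma(k) = sigma^2 * sum_{i=0..q-k} theta_i * theta_{i+k},
and rho(k) = gamma(k) / gamma(0). Sigma^2 cancels.
  numerator   = (1)*(-0.738) = -0.738.
  denominator = (1)^2 + (-0.128)^2 + (0.297)^2 + (-0.738)^2 = 1.649237.
  rho(3) = -0.738 / 1.649237 = -0.4475.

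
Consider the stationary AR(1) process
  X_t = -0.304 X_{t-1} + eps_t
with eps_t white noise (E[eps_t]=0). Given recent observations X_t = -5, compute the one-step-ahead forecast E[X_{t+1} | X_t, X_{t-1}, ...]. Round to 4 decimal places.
E[X_{t+1} \mid \mathcal F_t] = 1.5200

For an AR(p) model X_t = c + sum_i phi_i X_{t-i} + eps_t, the
one-step-ahead conditional mean is
  E[X_{t+1} | X_t, ...] = c + sum_i phi_i X_{t+1-i}.
Substitute known values:
  E[X_{t+1} | ...] = (-0.304) * (-5)
                   = 1.5200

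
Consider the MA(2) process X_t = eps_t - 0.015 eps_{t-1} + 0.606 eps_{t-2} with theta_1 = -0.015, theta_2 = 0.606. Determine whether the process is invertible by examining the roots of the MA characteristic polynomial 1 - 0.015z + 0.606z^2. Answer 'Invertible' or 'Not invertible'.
\text{Invertible}

The MA(q) characteristic polynomial is P(z) = 1 - 0.015z + 0.606z^2.
Invertibility requires all roots to lie outside the unit circle, i.e. |z| > 1 for every root.
Set 1 + (-0.015) z + (0.606) z^2 = 0, i.e. a z^2 + b z + c = 0 with a = 0.606, b = -0.015, c = 1.
Discriminant D = b^2 - 4ac = (-0.015)^2 - 4*(0.606)*1 = 0.000225 - (2.424) = -2.423775.
D < 0, so the roots are the complex-conjugate pair z = (-b +/- i sqrt(-D)) / (2a) = 0.0124 +/- 1.2845i.
For a conjugate pair |z|^2 = z * conj(z) = (product of roots) = c/a = 1/(0.606) = 1.650165, so |z| = sqrt(1.650165) = 1.2846 for both roots.
Moduli of all roots: 1.2846, 1.2846.
All moduli strictly greater than 1? Yes.
Verdict: Invertible.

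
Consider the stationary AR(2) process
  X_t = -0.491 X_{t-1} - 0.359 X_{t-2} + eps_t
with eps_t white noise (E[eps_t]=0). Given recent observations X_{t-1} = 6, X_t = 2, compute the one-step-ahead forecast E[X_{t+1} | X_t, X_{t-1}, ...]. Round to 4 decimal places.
E[X_{t+1} \mid \mathcal F_t] = -3.1360

For an AR(p) model X_t = c + sum_i phi_i X_{t-i} + eps_t, the
one-step-ahead conditional mean is
  E[X_{t+1} | X_t, ...] = c + sum_i phi_i X_{t+1-i}.
Substitute known values:
  E[X_{t+1} | ...] = (-0.491) * (2) + (-0.359) * (6)
                   = -3.1360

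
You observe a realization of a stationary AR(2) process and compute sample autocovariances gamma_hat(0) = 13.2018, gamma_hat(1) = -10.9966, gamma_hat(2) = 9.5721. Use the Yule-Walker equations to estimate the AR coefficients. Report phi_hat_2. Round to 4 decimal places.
\hat\phi_{2} = 0.1020

The Yule-Walker equations for an AR(p) process read, in matrix form,
  Gamma_p phi = r_p,   with   (Gamma_p)_{ij} = gamma(|i - j|),
                       (r_p)_i = gamma(i),   i,j = 1..p.
Substitute the sample gammas (Toeplitz matrix and right-hand side of size 2):
  Gamma_p = [[13.2018, -10.9966], [-10.9966, 13.2018]]
  r_p     = [-10.9966, 9.5721]
Written out:
  13.2018 phi_1 - 10.9966 phi_2 = -10.9966
  -10.9966 phi_1 + 13.2018 phi_2 = 9.5721
Solve by Cramer's rule:
  det = gamma(0)^2 - gamma(1)^2 = (13.2018)^2 - (-10.9966)^2 = 174.28752324 - 120.92521156 = 53.36231168
  phi_hat_1 = [gamma(1) gamma(0) - gamma(1) gamma(2)] / det = [(-10.9966)(13.2018) - (-10.9966)(9.5721)] / 53.36231168 = -39.91435902 / 53.36231168 = -0.748
  phi_hat_2 = [gamma(0) gamma(2) - gamma(1)^2] / det = [(13.2018)(9.5721) - (-10.9966)^2] / 53.36231168 = 5.44373822 / 53.36231168 = 0.102
So phi_hat = [-0.7480, 0.1020].
Therefore phi_hat_2 = 0.1020.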